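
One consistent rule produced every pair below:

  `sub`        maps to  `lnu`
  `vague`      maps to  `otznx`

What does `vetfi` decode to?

Compare letters: s→l is +19, u→n is +19, b→u is +19 — a constant shift. This is a Caesar cipher with shift 19.
Decoding vetfi: v−19=c, e−19=l, t−19=a, f−19=m, i−19=p.

clamp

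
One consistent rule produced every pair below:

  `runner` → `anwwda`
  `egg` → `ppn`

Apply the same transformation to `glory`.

haxup

The output letters match the input read backwards, each shifted +9: runner reversed is rennur. Read the word backwards and shift each letter +9.
On glory: reverse → yrolg; then shift: y+9=h, r+9=a, o+9=x, l+9=u, g+9=p.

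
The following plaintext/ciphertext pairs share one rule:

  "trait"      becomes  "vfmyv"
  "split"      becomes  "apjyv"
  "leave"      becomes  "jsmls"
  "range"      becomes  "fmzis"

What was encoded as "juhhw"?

This is an affine cipher: with a=0,…,z=25, each position x becomes (21x+12) mod 26.
Reversing it on juhhw: j(9)→5·(9−12)≡11=l; u(20)→5·(20−12)≡14=o; h(7)→5·(7−12)≡1=b; h(7)→5·(7−12)≡1=b; w(22)→5·(22−12)≡24=y (all mod 26).

lobby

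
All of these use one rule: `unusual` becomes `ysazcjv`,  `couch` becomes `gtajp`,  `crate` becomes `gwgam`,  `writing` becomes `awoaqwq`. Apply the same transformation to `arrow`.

ewxve

In unusual: u→y is +4, n→s is +5, u→a is +6, s→z is +7 — the shift increases by 1 each position. Each letter shifts forward by (position + 4), i.e. 4, 5, 6, … — the shift grows by one for each successive letter.
Applying it to arrow: a+4=e, r+5=w, r+6=x, o+7=v, w+8=e.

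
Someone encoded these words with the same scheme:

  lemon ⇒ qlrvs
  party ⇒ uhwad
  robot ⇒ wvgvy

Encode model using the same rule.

Shifts by position in lemon: pos 0: l→q (+5), pos 1: e→l (+7), pos 2: m→r (+5), pos 3: o→v (+7) — repeating every 2. The shifts repeat in a cycle of length 2: positions 0,1,… shift by +5, +7, then the pattern repeats.
For model: m+5=r, o+7=v, d+5=i, e+7=l, l+5=q.

rvilq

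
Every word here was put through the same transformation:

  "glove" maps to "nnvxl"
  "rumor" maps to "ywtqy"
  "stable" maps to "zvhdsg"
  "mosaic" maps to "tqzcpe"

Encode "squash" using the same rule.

zsbczj

The shifts repeat in a cycle of length 2: positions 0,1,… shift by +7, +2, then the pattern repeats.
For squash: s+7=z, q+2=s, u+7=b, a+2=c, s+7=z, h+2=j.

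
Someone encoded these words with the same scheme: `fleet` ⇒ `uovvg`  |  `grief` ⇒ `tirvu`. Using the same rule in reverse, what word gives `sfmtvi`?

Each pair mirrors across the alphabet (f↔u, l↔o, e↔v): positions sum to 25. This is the alphabet-reversal cipher (Atbash): a becomes z, b becomes y, etc.
Decoding sfmtvi: s↔h, f↔u, m↔n, t↔g, v↔e, i↔r.

hunger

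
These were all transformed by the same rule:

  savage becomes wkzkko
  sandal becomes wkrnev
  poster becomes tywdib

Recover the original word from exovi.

Shifts by position in savage: pos 0: s→w (+4), pos 1: a→k (+10), pos 2: v→z (+4), pos 3: a→k (+10) — repeating every 2. It's a Vigenère-style cipher with numeric key [4,10]: position i shifts by key[i mod 2].
Decoding exovi: e−4=a, x−10=n, o−4=k, v−10=l, i−4=e.

ankle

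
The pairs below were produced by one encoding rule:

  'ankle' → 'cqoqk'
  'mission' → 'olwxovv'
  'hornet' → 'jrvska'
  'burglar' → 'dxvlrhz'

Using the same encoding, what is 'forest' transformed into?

hrvjya

In ankle: a→c is +2, n→q is +3, k→o is +4, l→q is +5 — the shift increases by 1 each position. Letter i (0-indexed) is shifted by i+2, so successive shifts are 2, 3, 4, ….
Applying it to forest: f+2=h, o+3=r, r+4=v, e+5=j, s+6=y, t+7=a.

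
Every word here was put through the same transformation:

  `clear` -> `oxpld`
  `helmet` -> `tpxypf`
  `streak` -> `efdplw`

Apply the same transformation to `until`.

fzftx

The shift depends on letter class: consonant c→o is +12, but vowel e→p is +11. Two shifts are in play — +11 for a/e/i/o/u, +12 for every other letter.
Applying it to until: u(vowel)+11=f, n(cons)+12=z, t(cons)+12=f, i(vowel)+11=t, l(cons)+12=x.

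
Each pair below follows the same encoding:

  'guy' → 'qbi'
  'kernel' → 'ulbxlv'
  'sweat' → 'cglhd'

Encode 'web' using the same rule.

The shift depends on letter class: consonant g→q is +10, but vowel u→b is +7. Two shifts are in play — +7 for a/e/i/o/u, +10 for every other letter.
On web: w(cons)+10=g, e(vowel)+7=l, b(cons)+10=l.

gll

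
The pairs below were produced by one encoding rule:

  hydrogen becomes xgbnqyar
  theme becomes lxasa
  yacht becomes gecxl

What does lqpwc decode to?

h(7)→x(23) and y(24)→g(6) fit y≡25x+4 (mod 26); the inverse of 25 mod 26 is 25. This is an affine cipher: with a=0,…,z=25, each position x becomes (25x+4) mod 26.
Undoing it on lqpwc: l(11)→25·(11−4)≡19=t; q(16)→25·(16−4)≡14=o; p(15)→25·(15−4)≡15=p; w(22)→25·(22−4)≡8=i; c(2)→25·(2−4)≡2=c (all mod 26).

topic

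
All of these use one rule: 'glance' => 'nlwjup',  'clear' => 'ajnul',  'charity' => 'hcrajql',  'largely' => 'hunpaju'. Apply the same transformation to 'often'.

The word is reversed, then every letter is shifted forward by 9.
On often: reverse → netfo; then shift: n+9=w, e+9=n, t+9=c, f+9=o, o+9=x.

wncox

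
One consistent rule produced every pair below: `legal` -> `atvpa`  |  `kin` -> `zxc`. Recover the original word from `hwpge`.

Every letter moves 15 places later in the alphabet, wrapping around z→a.
Reversing it on hwpge: h−15=s, w−15=h, p−15=a, g−15=r, e−15=p.

sharp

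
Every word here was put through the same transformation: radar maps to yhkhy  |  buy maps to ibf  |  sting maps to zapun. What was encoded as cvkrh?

Compare letters: r→y is +7, a→h is +7, d→k is +7 — a constant shift. It's a constant shift of +7 (ROT7).
Reversing it on cvkrh: c−7=v, v−7=o, k−7=d, r−7=k, h−7=a.

vodka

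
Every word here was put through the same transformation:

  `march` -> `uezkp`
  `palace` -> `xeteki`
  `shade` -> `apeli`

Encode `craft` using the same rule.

kzenb

The shift depends on letter class: consonant m→u is +8, but vowel a→e is +4. The rule splits by letter class: vowels +4, consonants +8.
On craft: c(cons)+8=k, r(cons)+8=z, a(vowel)+4=e, f(cons)+8=n, t(cons)+8=b.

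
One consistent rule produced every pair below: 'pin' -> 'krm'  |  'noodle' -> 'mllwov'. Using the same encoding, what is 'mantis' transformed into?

Each pair mirrors across the alphabet (p↔k, i↔r, n↔m): positions sum to 25. Each letter is replaced by its mirror in the alphabet: a↔z, b↔y, c↔x, and so on (the Atbash cipher).
For mantis: m↔n, a↔z, n↔m, t↔g, i↔r, s↔h.

nzmgrh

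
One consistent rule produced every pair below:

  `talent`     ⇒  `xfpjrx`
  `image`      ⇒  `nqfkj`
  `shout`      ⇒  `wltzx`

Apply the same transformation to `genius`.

kjrnzw

Vowels shift forward by 5 and consonants shift forward by 4.
Applying it to genius: g(cons)+4=k, e(vowel)+5=j, n(cons)+4=r, i(vowel)+5=n, u(vowel)+5=z, s(cons)+4=w.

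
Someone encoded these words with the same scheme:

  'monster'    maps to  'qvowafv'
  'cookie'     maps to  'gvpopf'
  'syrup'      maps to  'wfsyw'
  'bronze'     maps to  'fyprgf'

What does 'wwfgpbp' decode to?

special

Shifts by position in monster: pos 0: m→q (+4), pos 1: o→v (+7), pos 2: n→o (+1), pos 3: s→w (+4), pos 4: t→a (+7), pos 5: e→f (+1) — repeating every 3. The shifts repeat in a cycle of length 3: positions 0,1,… shift by +4, +7, +1, then the pattern repeats.
Decoding wwfgpbp: w−4=s, w−7=p, f−1=e, g−4=c, p−7=i, b−1=a, p−4=l.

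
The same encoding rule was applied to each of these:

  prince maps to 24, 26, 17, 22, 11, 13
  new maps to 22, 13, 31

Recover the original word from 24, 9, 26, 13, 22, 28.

p is letter #16 and maps to 24: an offset of 8. The number is (letter's place in the alphabet, a=1) + 8.
Decoding 24, 9, 26, 13, 22, 28: 24→(24−8)÷1=16=p, 9→(9−8)÷1=1=a, 26→(26−8)÷1=18=r, 13→(13−8)÷1=5=e, 22→(22−8)÷1=14=n, 28→(28−8)÷1=20=t.

parent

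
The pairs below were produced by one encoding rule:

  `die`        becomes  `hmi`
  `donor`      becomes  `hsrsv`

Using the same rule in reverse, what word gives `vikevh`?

regard

Compare letters: d→h is +4, i→m is +4, e→i is +4 — a constant shift. Every letter moves 4 places later in the alphabet, wrapping around z→a.
Reversing it on vikevh: v−4=r, i−4=e, k−4=g, e−4=a, v−4=r, h−4=d.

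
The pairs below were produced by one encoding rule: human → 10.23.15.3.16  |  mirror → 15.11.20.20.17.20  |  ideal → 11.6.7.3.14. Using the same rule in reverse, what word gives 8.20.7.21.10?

fresh

The number is (letter's place in the alphabet, a=1) + 2.
Reversing it on 8.20.7.21.10: 8→(8−2)÷1=6=f, 20→(20−2)÷1=18=r, 7→(7−2)÷1=5=e, 21→(21−2)÷1=19=s, 10→(10−2)÷1=8=h.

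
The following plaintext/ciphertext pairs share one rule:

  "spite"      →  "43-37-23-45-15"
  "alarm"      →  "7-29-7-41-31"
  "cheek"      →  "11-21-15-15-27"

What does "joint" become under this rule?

s(#19)→43 and p(#16)→37: differences scale by 2, so n = 2·pos + 5. The formula is n = 2×(alphabet index, a=1) + 5.
On joint: j=10→25, o=15→35, i=9→23, n=14→33, t=20→45.

25-35-23-33-45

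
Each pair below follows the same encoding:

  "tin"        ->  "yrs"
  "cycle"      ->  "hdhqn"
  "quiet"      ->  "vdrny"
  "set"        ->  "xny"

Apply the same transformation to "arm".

jwr

The shift depends on letter class: consonant t→y is +5, but vowel i→r is +9. The rule splits by letter class: vowels +9, consonants +5.
Applying it to arm: a(vowel)+9=j, r(cons)+5=w, m(cons)+5=r.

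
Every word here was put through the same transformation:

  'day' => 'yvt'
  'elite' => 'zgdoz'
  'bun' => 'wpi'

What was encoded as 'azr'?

few

Compare letters: d→y is +21, a→v is +21, y→t is +21 — a constant shift. Every letter moves 21 places later in the alphabet, wrapping around z→a.
Undoing it on azr: a−21=f, z−21=e, r−21=w.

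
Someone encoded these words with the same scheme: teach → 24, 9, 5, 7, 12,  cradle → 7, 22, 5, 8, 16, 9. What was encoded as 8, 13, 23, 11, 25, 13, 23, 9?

t is letter #20 and maps to 24: an offset of 4. The number is (letter's place in the alphabet, a=1) + 4.
Undoing it on 8, 13, 23, 11, 25, 13, 23, 9: 8→(8−4)÷1=4=d, 13→(13−4)÷1=9=i, 23→(23−4)÷1=19=s, 11→(11−4)÷1=7=g, 25→(25−4)÷1=21=u, 13→(13−4)÷1=9=i, 23→(23−4)÷1=19=s, 9→(9−4)÷1=5=e.

disguise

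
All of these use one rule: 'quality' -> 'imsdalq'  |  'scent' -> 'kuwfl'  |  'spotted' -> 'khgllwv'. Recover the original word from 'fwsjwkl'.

nearest

Compare letters: q→i is +18, u→m is +18, a→s is +18 — a constant shift. It's a constant shift of +18 (ROT18).
Reversing it on fwsjwkl: f−18=n, w−18=e, s−18=a, j−18=r, w−18=e, k−18=s, l−18=t.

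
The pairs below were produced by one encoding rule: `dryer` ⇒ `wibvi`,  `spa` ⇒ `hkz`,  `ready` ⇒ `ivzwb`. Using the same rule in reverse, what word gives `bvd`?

yew

Each pair mirrors across the alphabet (d↔w, r↔i, y↔b): positions sum to 25. This is the alphabet-reversal cipher (Atbash): a becomes z, b becomes y, etc.
Undoing it on bvd: b↔y, v↔e, d↔w.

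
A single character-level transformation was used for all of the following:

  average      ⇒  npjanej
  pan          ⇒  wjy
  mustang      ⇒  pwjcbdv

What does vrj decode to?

aim

The output letters match the input read backwards, each shifted +9: average reversed is egareva. The word is reversed, then every letter is shifted forward by 9.
Reversing it on vrj: shift back: v−9=m, r−9=i, j−9=a → mia; then reverse → aim.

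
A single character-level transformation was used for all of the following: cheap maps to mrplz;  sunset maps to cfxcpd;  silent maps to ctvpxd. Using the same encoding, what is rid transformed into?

btn

The rule splits by letter class: vowels +11, consonants +10.
For rid: r(cons)+10=b, i(vowel)+11=t, d(cons)+10=n.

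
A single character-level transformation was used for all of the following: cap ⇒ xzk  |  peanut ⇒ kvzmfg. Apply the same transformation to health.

Each pair mirrors across the alphabet (c↔x, a↔z, p↔k): positions sum to 25. Each letter is replaced by its mirror in the alphabet: a↔z, b↔y, c↔x, and so on (the Atbash cipher).
On health: h↔s, e↔v, a↔z, l↔o, t↔g, h↔s.

svzogs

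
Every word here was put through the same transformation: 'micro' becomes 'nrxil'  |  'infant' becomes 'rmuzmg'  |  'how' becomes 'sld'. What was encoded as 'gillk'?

troop

This is the alphabet-reversal cipher (Atbash): a becomes z, b becomes y, etc.
Reversing it on gillk: g↔t, i↔r, l↔o, l↔o, k↔p.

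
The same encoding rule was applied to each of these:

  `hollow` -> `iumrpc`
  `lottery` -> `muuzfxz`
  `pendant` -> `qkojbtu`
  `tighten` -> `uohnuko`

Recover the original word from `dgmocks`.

caliber

A repeating key of period 2 is used — shifts +1, +6 over and over.
Reversing it on dgmocks: d−1=c, g−6=a, m−1=l, o−6=i, c−1=b, k−6=e, s−1=r.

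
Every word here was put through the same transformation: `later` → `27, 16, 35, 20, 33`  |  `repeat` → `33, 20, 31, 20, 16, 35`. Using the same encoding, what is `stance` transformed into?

34, 35, 16, 29, 18, 20

l is letter #12 and maps to 27: an offset of 15. The number is (letter's place in the alphabet, a=1) + 15.
Applying it to stance: s=19→34, t=20→35, a=1→16, n=14→29, c=3→18, e=5→20.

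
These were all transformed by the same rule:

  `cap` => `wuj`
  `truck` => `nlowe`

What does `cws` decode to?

Compare letters: c→w is +20, a→u is +20, p→j is +20 — a constant shift. Every letter moves 20 places later in the alphabet, wrapping around z→a.
Reversing it on cws: c−20=i, w−20=c, s−20=y.

icy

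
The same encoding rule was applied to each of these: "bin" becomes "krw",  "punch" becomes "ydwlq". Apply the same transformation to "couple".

lxdyun

Compare letters: b→k is +9, i→r is +9, n→w is +9 — a constant shift. Each letter is shifted forward by 9 in the alphabet (a Caesar shift of +9).
For couple: c+9=l, o+9=x, u+9=d, p+9=y, l+9=u, e+9=n.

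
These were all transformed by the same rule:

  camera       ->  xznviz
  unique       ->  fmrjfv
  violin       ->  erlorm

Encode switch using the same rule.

Letters are reflected about the middle of the alphabet (position → 25−position): Atbash.
For switch: s↔h, w↔d, i↔r, t↔g, c↔x, h↔s.

hdrgxs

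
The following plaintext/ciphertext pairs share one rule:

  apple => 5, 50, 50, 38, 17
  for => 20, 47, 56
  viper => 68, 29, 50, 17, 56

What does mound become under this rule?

a(#1)→5 and p(#16)→50: differences scale by 3, so n = 3·pos + 2. With a=1..z=26, the number is 3·pos + 2.
For mound: m=13→41, o=15→47, u=21→65, n=14→44, d=4→14.

41, 47, 65, 44, 14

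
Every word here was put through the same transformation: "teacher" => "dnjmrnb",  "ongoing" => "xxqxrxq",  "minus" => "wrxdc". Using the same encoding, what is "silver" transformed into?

crvfnb

The shift depends on letter class: consonant t→d is +10, but vowel e→n is +9. The rule splits by letter class: vowels +9, consonants +10.
Applying it to silver: s(cons)+10=c, i(vowel)+9=r, l(cons)+10=v, v(cons)+10=f, e(vowel)+9=n, r(cons)+10=b.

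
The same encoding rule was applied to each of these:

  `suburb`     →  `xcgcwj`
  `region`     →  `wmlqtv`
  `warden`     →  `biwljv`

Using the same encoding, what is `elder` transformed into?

jtimw

A repeating key of period 2 is used — shifts +5, +8 over and over.
On elder: e+5=j, l+8=t, d+5=i, e+8=m, r+5=w.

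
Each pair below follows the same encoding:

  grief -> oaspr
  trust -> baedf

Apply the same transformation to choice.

kqytor

In grief: g→o is +8, r→a is +9, i→s is +10, e→p is +11 — the shift increases by 1 each position. Each letter shifts forward by (position + 8), i.e. 8, 9, 10, … — the shift grows by one for each successive letter.
For choice: c+8=k, h+9=q, o+10=y, i+11=t, c+12=o, e+13=r.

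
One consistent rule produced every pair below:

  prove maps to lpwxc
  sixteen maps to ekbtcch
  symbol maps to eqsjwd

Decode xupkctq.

p(15)→l(11) and r(17)→p(15) fit y≡15x+20 (mod 26); the inverse of 15 mod 26 is 7. Treating letters as 0–25, the rule is x ↦ 15x + 20 (mod 26).
Undoing it on xupkctq: x(23)→7·(23−20)≡21=v; u(20)→7·(20−20)≡0=a; p(15)→7·(15−20)≡17=r; k(10)→7·(10−20)≡8=i; c(2)→7·(2−20)≡4=e; t(19)→7·(19−20)≡19=t; q(16)→7·(16−20)≡24=y (all mod 26).

variety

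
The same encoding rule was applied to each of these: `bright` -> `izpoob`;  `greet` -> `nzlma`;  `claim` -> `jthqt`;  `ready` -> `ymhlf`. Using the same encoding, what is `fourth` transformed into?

A repeating key of period 2 is used — shifts +7, +8 over and over.
Applying it to fourth: f+7=m, o+8=w, u+7=b, r+8=z, t+7=a, h+8=p.

mwbzap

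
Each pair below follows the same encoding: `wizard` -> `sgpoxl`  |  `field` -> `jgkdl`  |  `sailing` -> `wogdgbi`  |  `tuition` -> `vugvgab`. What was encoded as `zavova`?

potato

w(22)→s(18) and i(8)→g(6) fit y≡25x+14 (mod 26); the inverse of 25 mod 26 is 25. Each letter's alphabet position (a=0..z=25) is mapped through 25·x+14 mod 26 — an affine cipher.
Undoing it on zavova: z(25)→25·(25−14)≡15=p; a(0)→25·(0−14)≡14=o; v(21)→25·(21−14)≡19=t; o(14)→25·(14−14)≡0=a; v(21)→25·(21−14)≡19=t; a(0)→25·(0−14)≡14=o (all mod 26).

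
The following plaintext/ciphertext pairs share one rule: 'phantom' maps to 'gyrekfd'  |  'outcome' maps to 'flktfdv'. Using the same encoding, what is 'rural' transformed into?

ilirc

Compare letters: p→g is +17, h→y is +17, a→r is +17 — a constant shift. This is a Caesar cipher with shift 17.
On rural: r+17=i, u+17=l, r+17=i, a+17=r, l+17=c.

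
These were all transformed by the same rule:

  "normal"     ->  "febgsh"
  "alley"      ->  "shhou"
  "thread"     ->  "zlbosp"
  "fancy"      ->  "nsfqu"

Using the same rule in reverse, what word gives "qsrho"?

cable

n(13)→f(5) and o(14)→e(4) fit y≡25x+18 (mod 26); the inverse of 25 mod 26 is 25. This is an affine cipher: with a=0,…,z=25, each position x becomes (25x+18) mod 26.
Reversing it on qsrho: q(16)→25·(16−18)≡2=c; s(18)→25·(18−18)≡0=a; r(17)→25·(17−18)≡1=b; h(7)→25·(7−18)≡11=l; o(14)→25·(14−18)≡4=e (all mod 26).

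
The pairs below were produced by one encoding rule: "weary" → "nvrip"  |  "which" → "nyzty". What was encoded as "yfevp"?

honey

Compare letters: w→n is +17, e→v is +17, a→r is +17 — a constant shift. It's a constant shift of +17 (ROT17).
Decoding yfevp: y−17=h, f−17=o, e−17=n, v−17=e, p−17=y.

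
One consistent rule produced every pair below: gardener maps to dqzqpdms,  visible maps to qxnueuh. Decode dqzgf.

tuner

The output letters match the input read backwards, each shifted +12: gardener reversed is renedrag. Two steps: reverse the string, then apply a Caesar shift of +12.
Undoing it on dqzgf: shift back: d−12=r, q−12=e, z−12=n, g−12=u, f−12=t → renut; then reverse → tuner.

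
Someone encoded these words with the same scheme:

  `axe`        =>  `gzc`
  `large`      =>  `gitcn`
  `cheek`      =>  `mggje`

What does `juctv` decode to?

The output letters match the input read backwards, each shifted +2: axe reversed is exa. The word is reversed, then every letter is shifted forward by 2.
Undoing it on juctv: shift back: j−2=h, u−2=s, c−2=a, t−2=r, v−2=t → hsart; then reverse → trash.

trash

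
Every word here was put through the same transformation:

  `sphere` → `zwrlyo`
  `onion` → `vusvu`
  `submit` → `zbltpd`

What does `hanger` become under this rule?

A repeating key of period 3 is used — shifts +7, +7, +10 over and over.
On hanger: h+7=o, a+7=h, n+10=x, g+7=n, e+7=l, r+10=b.

ohxnlb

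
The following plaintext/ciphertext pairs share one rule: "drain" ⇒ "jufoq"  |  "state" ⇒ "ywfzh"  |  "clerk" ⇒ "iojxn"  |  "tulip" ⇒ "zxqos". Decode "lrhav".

Shifts by position in drain: pos 0: d→j (+6), pos 1: r→u (+3), pos 2: a→f (+5), pos 3: i→o (+6), pos 4: n→q (+3) — repeating every 3. It's a Vigenère-style cipher with numeric key [6,3,5]: position i shifts by key[i mod 3].
Decoding lrhav: l−6=f, r−3=o, h−5=c, a−6=u, v−3=s.

focus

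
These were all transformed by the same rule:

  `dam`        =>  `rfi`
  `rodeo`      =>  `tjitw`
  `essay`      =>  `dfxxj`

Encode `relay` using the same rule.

dfqjw

The output letters match the input read backwards, each shifted +5: dam reversed is mad. The word is reversed, then every letter is shifted forward by 5.
On relay: reverse → yaler; then shift: y+5=d, a+5=f, l+5=q, e+5=j, r+5=w.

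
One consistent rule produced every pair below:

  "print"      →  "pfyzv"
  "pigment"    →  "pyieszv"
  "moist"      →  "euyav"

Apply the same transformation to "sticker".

Treating letters as 0–25, the rule is x ↦ 21x + 12 (mod 26).
Applying it to sticker: s(18)→21·18+12≡0=a; t(19)→21·19+12≡21=v; i(8)→21·8+12≡24=y; c(2)→21·2+12≡2=c; k(10)→21·10+12≡14=o; e(4)→21·4+12≡18=s; r(17)→21·17+12≡5=f (all mod 26).

avycosf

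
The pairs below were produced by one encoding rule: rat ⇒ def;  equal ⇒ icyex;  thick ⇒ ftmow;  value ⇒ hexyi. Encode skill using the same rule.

The shift depends on letter class: consonant r→d is +12, but vowel a→e is +4. The rule splits by letter class: vowels +4, consonants +12.
Applying it to skill: s(cons)+12=e, k(cons)+12=w, i(vowel)+4=m, l(cons)+12=x, l(cons)+12=x.

ewmxx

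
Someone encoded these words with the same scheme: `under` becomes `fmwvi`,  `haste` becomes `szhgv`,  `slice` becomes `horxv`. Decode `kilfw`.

Each pair mirrors across the alphabet (u↔f, n↔m, d↔w): positions sum to 25. This is the alphabet-reversal cipher (Atbash): a becomes z, b becomes y, etc.
Reversing it on kilfw: k↔p, i↔r, l↔o, f↔u, w↔d.

proud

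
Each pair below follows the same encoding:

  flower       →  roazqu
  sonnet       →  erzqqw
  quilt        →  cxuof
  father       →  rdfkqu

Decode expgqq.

sudden

It's a Vigenère-style cipher with numeric key [12,3]: position i shifts by key[i mod 2].
Reversing it on expgqq: e−12=s, x−3=u, p−12=d, g−3=d, q−12=e, q−3=n.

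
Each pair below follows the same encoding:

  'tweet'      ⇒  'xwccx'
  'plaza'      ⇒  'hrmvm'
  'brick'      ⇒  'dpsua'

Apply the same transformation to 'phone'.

t(19)→x(23) and w(22)→w(22) fit y≡17x+12 (mod 26); the inverse of 17 mod 26 is 23. Each letter's alphabet position (a=0..z=25) is mapped through 17·x+12 mod 26 — an affine cipher.
Applying it to phone: p(15)→17·15+12≡7=h; h(7)→17·7+12≡1=b; o(14)→17·14+12≡16=q; n(13)→17·13+12≡25=z; e(4)→17·4+12≡2=c (all mod 26).

hbqzc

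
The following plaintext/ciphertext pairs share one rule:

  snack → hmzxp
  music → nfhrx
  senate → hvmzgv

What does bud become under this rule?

Each pair mirrors across the alphabet (s↔h, n↔m, a↔z): positions sum to 25. Each letter is replaced by its mirror in the alphabet: a↔z, b↔y, c↔x, and so on (the Atbash cipher).
For bud: b↔y, u↔f, d↔w.

yfw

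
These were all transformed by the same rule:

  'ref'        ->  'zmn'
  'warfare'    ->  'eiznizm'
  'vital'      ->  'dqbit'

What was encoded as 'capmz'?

Every letter moves 8 places later in the alphabet, wrapping around z→a.
Reversing it on capmz: c−8=u, a−8=s, p−8=h, m−8=e, z−8=r.

usher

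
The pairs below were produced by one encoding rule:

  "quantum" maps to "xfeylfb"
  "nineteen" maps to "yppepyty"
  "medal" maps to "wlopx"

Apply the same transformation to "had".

The output letters match the input read backwards, each shifted +11: quantum reversed is mutnauq. The word is reversed, then every letter is shifted forward by 11.
Applying it to had: reverse → dah; then shift: d+11=o, a+11=l, h+11=s.

ols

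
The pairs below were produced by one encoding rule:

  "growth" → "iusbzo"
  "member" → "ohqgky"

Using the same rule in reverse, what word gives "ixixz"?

In growth: g→i is +2, r→u is +3, o→s is +4, w→b is +5 — the shift increases by 1 each position. The shift increases by 1 at each position, starting from +2: 2, 3, 4, ….
Reversing it on ixixz: i−2=g, x−3=u, i−4=e, x−5=s, z−6=t.

guest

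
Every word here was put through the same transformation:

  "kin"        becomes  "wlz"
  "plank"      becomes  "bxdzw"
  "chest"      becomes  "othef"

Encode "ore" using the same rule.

rdh

The shift depends on letter class: consonant k→w is +12, but vowel i→l is +3. The rule splits by letter class: vowels +3, consonants +12.
Applying it to ore: o(vowel)+3=r, r(cons)+12=d, e(vowel)+3=h.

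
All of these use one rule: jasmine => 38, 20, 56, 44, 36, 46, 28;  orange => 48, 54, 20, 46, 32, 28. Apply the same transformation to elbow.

j(#10)→38 and a(#1)→20: differences scale by 2, so n = 2·pos + 18. Each letter becomes 2×(its alphabet position, a=1..z=26) + 18.
For elbow: e=5→28, l=12→42, b=2→22, o=15→48, w=23→64.

28, 42, 22, 48, 64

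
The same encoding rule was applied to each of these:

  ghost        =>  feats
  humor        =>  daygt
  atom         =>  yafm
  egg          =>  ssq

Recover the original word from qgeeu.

issue

The output letters match the input read backwards, each shifted +12: ghost reversed is tsohg. The word is reversed, then every letter is shifted forward by 12.
Reversing it on qgeeu: shift back: q−12=e, g−12=u, e−12=s, e−12=s, u−12=i → eussi; then reverse → issue.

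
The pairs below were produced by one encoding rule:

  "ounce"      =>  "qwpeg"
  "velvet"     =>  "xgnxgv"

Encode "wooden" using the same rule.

Every letter moves 2 places later in the alphabet, wrapping around z→a.
On wooden: w+2=y, o+2=q, o+2=q, d+2=f, e+2=g, n+2=p.

yqqfgp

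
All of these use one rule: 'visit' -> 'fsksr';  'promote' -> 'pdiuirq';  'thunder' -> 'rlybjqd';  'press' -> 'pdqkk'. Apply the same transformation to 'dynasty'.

jabokra

v(21)→f(5) and i(8)→s(18) fit y≡7x+14 (mod 26); the inverse of 7 mod 26 is 15. Each letter's alphabet position (a=0..z=25) is mapped through 7·x+14 mod 26 — an affine cipher.
For dynasty: d(3)→7·3+14≡9=j; y(24)→7·24+14≡0=a; n(13)→7·13+14≡1=b; a(0)→7·0+14≡14=o; s(18)→7·18+14≡10=k; t(19)→7·19+14≡17=r; y(24)→7·24+14≡0=a (all mod 26).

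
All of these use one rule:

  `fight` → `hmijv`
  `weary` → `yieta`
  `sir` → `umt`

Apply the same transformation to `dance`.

The shift depends on letter class: consonant f→h is +2, but vowel i→m is +4. Vowels shift forward by 4 and consonants shift forward by 2.
For dance: d(cons)+2=f, a(vowel)+4=e, n(cons)+2=p, c(cons)+2=e, e(vowel)+4=i.

fepei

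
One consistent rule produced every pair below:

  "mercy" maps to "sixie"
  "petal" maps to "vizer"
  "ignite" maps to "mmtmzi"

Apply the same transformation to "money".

The shift depends on letter class: consonant m→s is +6, but vowel e→i is +4. Vowels shift forward by 4 and consonants shift forward by 6.
For money: m(cons)+6=s, o(vowel)+4=s, n(cons)+6=t, e(vowel)+4=i, y(cons)+6=e.

sstie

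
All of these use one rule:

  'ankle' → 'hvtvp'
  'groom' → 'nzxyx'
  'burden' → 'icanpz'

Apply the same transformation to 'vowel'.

In ankle: a→h is +7, n→v is +8, k→t is +9, l→v is +10 — the shift increases by 1 each position. Each letter shifts forward by (position + 7), i.e. 7, 8, 9, … — the shift grows by one for each successive letter.
On vowel: v+7=c, o+8=w, w+9=f, e+10=o, l+11=w.

cwfow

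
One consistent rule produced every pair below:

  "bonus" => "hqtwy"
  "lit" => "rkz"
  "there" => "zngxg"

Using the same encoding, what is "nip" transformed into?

The shift depends on letter class: consonant b→h is +6, but vowel o→q is +2. The rule splits by letter class: vowels +2, consonants +6.
For nip: n(cons)+6=t, i(vowel)+2=k, p(cons)+6=v.

tkv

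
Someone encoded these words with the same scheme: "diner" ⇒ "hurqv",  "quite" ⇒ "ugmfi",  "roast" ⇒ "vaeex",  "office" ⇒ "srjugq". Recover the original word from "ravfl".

Shifts by position in diner: pos 0: d→h (+4), pos 1: i→u (+12), pos 2: n→r (+4), pos 3: e→q (+12) — repeating every 2. It's a Vigenère-style cipher with numeric key [4,12]: position i shifts by key[i mod 2].
Undoing it on ravfl: r−4=n, a−12=o, v−4=r, f−12=t, l−4=h.

north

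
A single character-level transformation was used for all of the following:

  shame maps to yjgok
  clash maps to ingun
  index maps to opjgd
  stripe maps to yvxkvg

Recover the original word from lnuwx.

Shifts by position in shame: pos 0: s→y (+6), pos 1: h→j (+2), pos 2: a→g (+6), pos 3: m→o (+2) — repeating every 2. The shifts repeat in a cycle of length 2: positions 0,1,… shift by +6, +2, then the pattern repeats.
Reversing it on lnuwx: l−6=f, n−2=l, u−6=o, w−2=u, x−6=r.

flour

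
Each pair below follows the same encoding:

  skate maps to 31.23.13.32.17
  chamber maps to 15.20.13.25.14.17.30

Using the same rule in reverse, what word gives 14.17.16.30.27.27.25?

s is letter #19 and maps to 31: an offset of 12. Each letter is replaced by its alphabet position (a=1..z=26) + 12.
Undoing it on 14.17.16.30.27.27.25: 14→(14−12)÷1=2=b, 17→(17−12)÷1=5=e, 16→(16−12)÷1=4=d, 30→(30−12)÷1=18=r, 27→(27−12)÷1=15=o, 27→(27−12)÷1=15=o, 25→(25−12)÷1=13=m.

bedroom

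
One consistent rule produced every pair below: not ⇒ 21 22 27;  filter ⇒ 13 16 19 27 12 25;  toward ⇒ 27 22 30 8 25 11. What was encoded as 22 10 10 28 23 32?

occupy

n is letter #14 and maps to 21: an offset of 7. Each letter is replaced by its alphabet position (a=1..z=26) + 7.
Undoing it on 22 10 10 28 23 32: 22→(22−7)÷1=15=o, 10→(10−7)÷1=3=c, 10→(10−7)÷1=3=c, 28→(28−7)÷1=21=u, 23→(23−7)÷1=16=p, 32→(32−7)÷1=25=y.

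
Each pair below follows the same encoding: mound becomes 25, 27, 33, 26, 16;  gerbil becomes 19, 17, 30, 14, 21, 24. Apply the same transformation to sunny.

31, 33, 26, 26, 37

The number is (letter's place in the alphabet, a=1) + 12.
For sunny: s=19→31, u=21→33, n=14→26, n=14→26, y=25→37.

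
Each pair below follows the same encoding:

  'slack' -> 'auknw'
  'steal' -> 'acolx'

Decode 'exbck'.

worry

In slack: s→a is +8, l→u is +9, a→k is +10, c→n is +11 — the shift increases by 1 each position. Letter i (0-indexed) is shifted by i+8, so successive shifts are 8, 9, 10, ….
Undoing it on exbck: e−8=w, x−9=o, b−10=r, c−11=r, k−12=y.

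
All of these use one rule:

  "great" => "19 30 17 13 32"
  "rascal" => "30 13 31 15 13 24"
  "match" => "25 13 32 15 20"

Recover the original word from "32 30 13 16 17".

g is letter #7 and maps to 19: an offset of 12. Letters become their 1-based position plus 12 (so a→13, b→14, …).
Undoing it on 32 30 13 16 17: 32→(32−12)÷1=20=t, 30→(30−12)÷1=18=r, 13→(13−12)÷1=1=a, 16→(16−12)÷1=4=d, 17→(17−12)÷1=5=e.

trade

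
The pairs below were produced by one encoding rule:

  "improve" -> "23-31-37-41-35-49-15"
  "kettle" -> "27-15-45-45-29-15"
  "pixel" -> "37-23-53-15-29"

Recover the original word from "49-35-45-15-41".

voter

i(#9)→23 and m(#13)→31: differences scale by 2, so n = 2·pos + 5. With a=1..z=26, the number is 2·pos + 5.
Decoding 49-35-45-15-41: 49→(49−5)÷2=22=v, 35→(35−5)÷2=15=o, 45→(45−5)÷2=20=t, 15→(15−5)÷2=5=e, 41→(41−5)÷2=18=r.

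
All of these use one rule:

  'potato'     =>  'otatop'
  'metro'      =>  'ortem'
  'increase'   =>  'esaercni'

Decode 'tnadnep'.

The output letters match the input read backwards: potato reversed is otatop. It's just the letters in reverse order.
Reversing it on tnadnep: then reverse → pendant.

pendant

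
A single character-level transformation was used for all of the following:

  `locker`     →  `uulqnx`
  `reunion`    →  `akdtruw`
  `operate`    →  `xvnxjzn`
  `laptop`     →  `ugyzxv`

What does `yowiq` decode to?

pinch

Shifts by position in locker: pos 0: l→u (+9), pos 1: o→u (+6), pos 2: c→l (+9), pos 3: k→q (+6) — repeating every 2. It's a Vigenère-style cipher with numeric key [9,6]: position i shifts by key[i mod 2].
Reversing it on yowiq: y−9=p, o−6=i, w−9=n, i−6=c, q−9=h.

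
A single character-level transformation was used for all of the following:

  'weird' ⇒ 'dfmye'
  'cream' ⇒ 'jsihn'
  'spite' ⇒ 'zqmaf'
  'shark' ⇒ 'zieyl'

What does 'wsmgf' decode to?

Shifts by position in weird: pos 0: w→d (+7), pos 1: e→f (+1), pos 2: i→m (+4), pos 3: r→y (+7), pos 4: d→e (+1) — repeating every 3. A repeating key of period 3 is used — shifts +7, +1, +4 over and over.
Reversing it on wsmgf: w−7=p, s−1=r, m−4=i, g−7=z, f−1=e.

prize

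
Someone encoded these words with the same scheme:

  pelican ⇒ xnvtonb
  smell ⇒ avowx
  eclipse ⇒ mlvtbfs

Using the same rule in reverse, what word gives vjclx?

nasal

In pelican: p→x is +8, e→n is +9, l→v is +10, i→t is +11 — the shift increases by 1 each position. Each letter shifts forward by (position + 8), i.e. 8, 9, 10, … — the shift grows by one for each successive letter.
Reversing it on vjclx: v−8=n, j−9=a, c−10=s, l−11=a, x−12=l.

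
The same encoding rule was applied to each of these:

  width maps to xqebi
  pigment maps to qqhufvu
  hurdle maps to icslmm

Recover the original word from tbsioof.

Shifts by position in width: pos 0: w→x (+1), pos 1: i→q (+8), pos 2: d→e (+1), pos 3: t→b (+8) — repeating every 2. The shifts repeat in a cycle of length 2: positions 0,1,… shift by +1, +8, then the pattern repeats.
Decoding tbsioof: t−1=s, b−8=t, s−1=r, i−8=a, o−1=n, o−8=g, f−1=e.

strange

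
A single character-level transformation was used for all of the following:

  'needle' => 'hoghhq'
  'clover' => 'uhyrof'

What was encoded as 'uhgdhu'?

Two steps: reverse the string, then apply a Caesar shift of +3.
Reversing it on uhgdhu: shift back: u−3=r, h−3=e, g−3=d, d−3=a, h−3=e, u−3=r → redaer; then reverse → reader.

reader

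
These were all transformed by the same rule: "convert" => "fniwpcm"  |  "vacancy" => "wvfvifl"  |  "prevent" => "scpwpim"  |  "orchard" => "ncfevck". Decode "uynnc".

floor

This is an affine cipher: with a=0,…,z=25, each position x becomes (5x+21) mod 26.
Undoing it on uynnc: u(20)→21·(20−21)≡5=f; y(24)→21·(24−21)≡11=l; n(13)→21·(13−21)≡14=o; n(13)→21·(13−21)≡14=o; c(2)→21·(2−21)≡17=r (all mod 26).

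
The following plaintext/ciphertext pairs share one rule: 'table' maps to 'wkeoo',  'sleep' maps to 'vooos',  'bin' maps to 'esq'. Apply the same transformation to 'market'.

The shift depends on letter class: consonant t→w is +3, but vowel a→k is +10. Two shifts are in play — +10 for a/e/i/o/u, +3 for every other letter.
For market: m(cons)+3=p, a(vowel)+10=k, r(cons)+3=u, k(cons)+3=n, e(vowel)+10=o, t(cons)+3=w.

pkunow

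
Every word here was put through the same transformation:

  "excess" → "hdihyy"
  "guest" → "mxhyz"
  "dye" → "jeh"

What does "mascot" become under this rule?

sdyirz

The shift depends on letter class: consonant x→d is +6, but vowel e→h is +3. The rule splits by letter class: vowels +3, consonants +6.
On mascot: m(cons)+6=s, a(vowel)+3=d, s(cons)+6=y, c(cons)+6=i, o(vowel)+3=r, t(cons)+6=z.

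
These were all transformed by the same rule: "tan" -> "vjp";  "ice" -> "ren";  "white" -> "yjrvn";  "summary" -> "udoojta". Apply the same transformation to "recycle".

Vowels shift forward by 9 and consonants shift forward by 2.
For recycle: r(cons)+2=t, e(vowel)+9=n, c(cons)+2=e, y(cons)+2=a, c(cons)+2=e, l(cons)+2=n, e(vowel)+9=n.

tneaenn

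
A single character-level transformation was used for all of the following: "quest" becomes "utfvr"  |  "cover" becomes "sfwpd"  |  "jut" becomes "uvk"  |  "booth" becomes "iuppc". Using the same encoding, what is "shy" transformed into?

zit

The output letters match the input read backwards, each shifted +1: quest reversed is tseuq. Read the word backwards and shift each letter +1.
Applying it to shy: reverse → yhs; then shift: y+1=z, h+1=i, s+1=t.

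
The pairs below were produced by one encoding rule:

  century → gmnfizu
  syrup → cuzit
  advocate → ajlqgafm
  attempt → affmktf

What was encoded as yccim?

This is an affine cipher: with a=0,…,z=25, each position x becomes (3x+0) mod 26.
Reversing it on yccim: y(24)→9·(24−0)≡8=i; c(2)→9·(2−0)≡18=s; c(2)→9·(2−0)≡18=s; i(8)→9·(8−0)≡20=u; m(12)→9·(12−0)≡4=e (all mod 26).

issue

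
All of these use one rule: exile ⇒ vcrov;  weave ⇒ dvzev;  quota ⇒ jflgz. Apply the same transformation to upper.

fkkvi

Each pair mirrors across the alphabet (e↔v, x↔c, i↔r): positions sum to 25. Each letter is replaced by its mirror in the alphabet: a↔z, b↔y, c↔x, and so on (the Atbash cipher).
For upper: u↔f, p↔k, p↔k, e↔v, r↔i.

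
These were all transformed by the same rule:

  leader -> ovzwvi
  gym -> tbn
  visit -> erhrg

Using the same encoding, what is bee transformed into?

Each letter is replaced by its mirror in the alphabet: a↔z, b↔y, c↔x, and so on (the Atbash cipher).
On bee: b↔y, e↔v, e↔v.

yvv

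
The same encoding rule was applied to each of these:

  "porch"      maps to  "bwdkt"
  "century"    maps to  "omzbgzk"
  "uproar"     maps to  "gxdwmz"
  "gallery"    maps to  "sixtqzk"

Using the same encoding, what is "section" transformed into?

Shifts by position in porch: pos 0: p→b (+12), pos 1: o→w (+8), pos 2: r→d (+12), pos 3: c→k (+8) — repeating every 2. It's a Vigenère-style cipher with numeric key [12,8]: position i shifts by key[i mod 2].
Applying it to section: s+12=e, e+8=m, c+12=o, t+8=b, i+12=u, o+8=w, n+12=z.

emobuwz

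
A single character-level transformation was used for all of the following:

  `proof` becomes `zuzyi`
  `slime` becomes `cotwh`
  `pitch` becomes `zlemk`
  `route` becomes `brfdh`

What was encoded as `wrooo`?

model

Shifts by position in proof: pos 0: p→z (+10), pos 1: r→u (+3), pos 2: o→z (+11), pos 3: o→y (+10), pos 4: f→i (+3) — repeating every 3. The shifts repeat in a cycle of length 3: positions 0,1,… shift by +10, +3, +11, then the pattern repeats.
Undoing it on wrooo: w−10=m, r−3=o, o−11=d, o−10=e, o−3=l.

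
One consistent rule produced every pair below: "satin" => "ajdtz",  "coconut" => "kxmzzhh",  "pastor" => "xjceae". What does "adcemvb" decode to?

sustain

In satin: s→a is +8, a→j is +9, t→d is +10, i→t is +11 — the shift increases by 1 each position. The shift increases by 1 at each position, starting from +8: 8, 9, 10, ….
Decoding adcemvb: a−8=s, d−9=u, c−10=s, e−11=t, m−12=a, v−13=i, b−14=n.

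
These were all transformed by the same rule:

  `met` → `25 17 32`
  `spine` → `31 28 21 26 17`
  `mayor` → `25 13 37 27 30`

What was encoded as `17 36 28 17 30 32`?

m is letter #13 and maps to 25: an offset of 12. Letters become their 1-based position plus 12 (so a→13, b→14, …).
Undoing it on 17 36 28 17 30 32: 17→(17−12)÷1=5=e, 36→(36−12)÷1=24=x, 28→(28−12)÷1=16=p, 17→(17−12)÷1=5=e, 30→(30−12)÷1=18=r, 32→(32−12)÷1=20=t.

expert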